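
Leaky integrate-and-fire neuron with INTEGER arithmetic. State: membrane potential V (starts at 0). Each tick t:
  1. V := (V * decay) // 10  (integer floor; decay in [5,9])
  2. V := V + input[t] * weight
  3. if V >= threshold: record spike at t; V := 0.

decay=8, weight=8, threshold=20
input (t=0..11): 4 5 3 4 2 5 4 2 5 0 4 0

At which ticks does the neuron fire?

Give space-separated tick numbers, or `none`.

Answer: 0 1 2 3 5 6 8 10

Derivation:
t=0: input=4 -> V=0 FIRE
t=1: input=5 -> V=0 FIRE
t=2: input=3 -> V=0 FIRE
t=3: input=4 -> V=0 FIRE
t=4: input=2 -> V=16
t=5: input=5 -> V=0 FIRE
t=6: input=4 -> V=0 FIRE
t=7: input=2 -> V=16
t=8: input=5 -> V=0 FIRE
t=9: input=0 -> V=0
t=10: input=4 -> V=0 FIRE
t=11: input=0 -> V=0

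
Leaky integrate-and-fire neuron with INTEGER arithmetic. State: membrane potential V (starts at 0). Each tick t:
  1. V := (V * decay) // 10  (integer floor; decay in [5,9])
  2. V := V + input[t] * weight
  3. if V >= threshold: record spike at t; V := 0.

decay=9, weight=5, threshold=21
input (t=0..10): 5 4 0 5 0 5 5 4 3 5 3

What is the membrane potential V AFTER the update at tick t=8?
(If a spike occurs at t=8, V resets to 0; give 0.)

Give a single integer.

t=0: input=5 -> V=0 FIRE
t=1: input=4 -> V=20
t=2: input=0 -> V=18
t=3: input=5 -> V=0 FIRE
t=4: input=0 -> V=0
t=5: input=5 -> V=0 FIRE
t=6: input=5 -> V=0 FIRE
t=7: input=4 -> V=20
t=8: input=3 -> V=0 FIRE
t=9: input=5 -> V=0 FIRE
t=10: input=3 -> V=15

Answer: 0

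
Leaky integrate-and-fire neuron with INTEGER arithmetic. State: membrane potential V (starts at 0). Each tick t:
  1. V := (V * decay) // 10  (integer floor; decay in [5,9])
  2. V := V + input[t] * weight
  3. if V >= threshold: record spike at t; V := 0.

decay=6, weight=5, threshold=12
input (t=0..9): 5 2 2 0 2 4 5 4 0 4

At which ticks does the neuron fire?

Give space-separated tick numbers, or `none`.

Answer: 0 2 5 6 7 9

Derivation:
t=0: input=5 -> V=0 FIRE
t=1: input=2 -> V=10
t=2: input=2 -> V=0 FIRE
t=3: input=0 -> V=0
t=4: input=2 -> V=10
t=5: input=4 -> V=0 FIRE
t=6: input=5 -> V=0 FIRE
t=7: input=4 -> V=0 FIRE
t=8: input=0 -> V=0
t=9: input=4 -> V=0 FIRE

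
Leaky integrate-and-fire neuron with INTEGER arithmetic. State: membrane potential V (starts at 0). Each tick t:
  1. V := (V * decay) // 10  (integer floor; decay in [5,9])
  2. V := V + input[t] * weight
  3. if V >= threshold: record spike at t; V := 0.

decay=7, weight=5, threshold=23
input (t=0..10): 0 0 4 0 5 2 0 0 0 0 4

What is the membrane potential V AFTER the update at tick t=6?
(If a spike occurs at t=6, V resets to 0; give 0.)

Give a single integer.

Answer: 7

Derivation:
t=0: input=0 -> V=0
t=1: input=0 -> V=0
t=2: input=4 -> V=20
t=3: input=0 -> V=14
t=4: input=5 -> V=0 FIRE
t=5: input=2 -> V=10
t=6: input=0 -> V=7
t=7: input=0 -> V=4
t=8: input=0 -> V=2
t=9: input=0 -> V=1
t=10: input=4 -> V=20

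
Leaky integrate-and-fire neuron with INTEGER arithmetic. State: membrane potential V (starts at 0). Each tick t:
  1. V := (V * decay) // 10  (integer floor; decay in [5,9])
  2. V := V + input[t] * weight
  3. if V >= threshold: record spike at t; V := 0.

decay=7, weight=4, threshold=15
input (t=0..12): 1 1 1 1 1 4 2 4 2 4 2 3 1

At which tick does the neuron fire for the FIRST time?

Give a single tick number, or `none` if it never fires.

t=0: input=1 -> V=4
t=1: input=1 -> V=6
t=2: input=1 -> V=8
t=3: input=1 -> V=9
t=4: input=1 -> V=10
t=5: input=4 -> V=0 FIRE
t=6: input=2 -> V=8
t=7: input=4 -> V=0 FIRE
t=8: input=2 -> V=8
t=9: input=4 -> V=0 FIRE
t=10: input=2 -> V=8
t=11: input=3 -> V=0 FIRE
t=12: input=1 -> V=4

Answer: 5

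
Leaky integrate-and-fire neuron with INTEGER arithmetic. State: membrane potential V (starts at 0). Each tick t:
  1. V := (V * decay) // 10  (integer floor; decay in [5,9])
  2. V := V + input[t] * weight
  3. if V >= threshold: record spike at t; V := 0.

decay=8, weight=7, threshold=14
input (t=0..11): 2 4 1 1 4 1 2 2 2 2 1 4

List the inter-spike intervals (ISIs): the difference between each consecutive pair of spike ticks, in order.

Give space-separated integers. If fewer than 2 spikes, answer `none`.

Answer: 1 3 2 1 1 1 2

Derivation:
t=0: input=2 -> V=0 FIRE
t=1: input=4 -> V=0 FIRE
t=2: input=1 -> V=7
t=3: input=1 -> V=12
t=4: input=4 -> V=0 FIRE
t=5: input=1 -> V=7
t=6: input=2 -> V=0 FIRE
t=7: input=2 -> V=0 FIRE
t=8: input=2 -> V=0 FIRE
t=9: input=2 -> V=0 FIRE
t=10: input=1 -> V=7
t=11: input=4 -> V=0 FIRE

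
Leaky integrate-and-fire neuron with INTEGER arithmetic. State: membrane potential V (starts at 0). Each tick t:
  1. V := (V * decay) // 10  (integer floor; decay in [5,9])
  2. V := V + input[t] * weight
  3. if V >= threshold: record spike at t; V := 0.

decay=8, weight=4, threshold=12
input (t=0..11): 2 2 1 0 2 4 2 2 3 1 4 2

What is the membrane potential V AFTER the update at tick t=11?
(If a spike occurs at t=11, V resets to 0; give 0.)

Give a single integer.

t=0: input=2 -> V=8
t=1: input=2 -> V=0 FIRE
t=2: input=1 -> V=4
t=3: input=0 -> V=3
t=4: input=2 -> V=10
t=5: input=4 -> V=0 FIRE
t=6: input=2 -> V=8
t=7: input=2 -> V=0 FIRE
t=8: input=3 -> V=0 FIRE
t=9: input=1 -> V=4
t=10: input=4 -> V=0 FIRE
t=11: input=2 -> V=8

Answer: 8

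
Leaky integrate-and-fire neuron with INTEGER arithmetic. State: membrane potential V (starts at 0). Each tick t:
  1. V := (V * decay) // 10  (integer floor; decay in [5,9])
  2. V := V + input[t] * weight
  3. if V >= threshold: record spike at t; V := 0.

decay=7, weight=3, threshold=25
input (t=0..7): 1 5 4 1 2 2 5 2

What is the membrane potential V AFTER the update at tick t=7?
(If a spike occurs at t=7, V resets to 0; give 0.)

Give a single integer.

Answer: 6

Derivation:
t=0: input=1 -> V=3
t=1: input=5 -> V=17
t=2: input=4 -> V=23
t=3: input=1 -> V=19
t=4: input=2 -> V=19
t=5: input=2 -> V=19
t=6: input=5 -> V=0 FIRE
t=7: input=2 -> V=6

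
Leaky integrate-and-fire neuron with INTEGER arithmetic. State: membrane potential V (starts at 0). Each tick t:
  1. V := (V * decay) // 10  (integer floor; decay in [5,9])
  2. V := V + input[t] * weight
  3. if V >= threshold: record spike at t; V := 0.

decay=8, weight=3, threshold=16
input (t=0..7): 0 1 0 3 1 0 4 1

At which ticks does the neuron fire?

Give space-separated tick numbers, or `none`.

t=0: input=0 -> V=0
t=1: input=1 -> V=3
t=2: input=0 -> V=2
t=3: input=3 -> V=10
t=4: input=1 -> V=11
t=5: input=0 -> V=8
t=6: input=4 -> V=0 FIRE
t=7: input=1 -> V=3

Answer: 6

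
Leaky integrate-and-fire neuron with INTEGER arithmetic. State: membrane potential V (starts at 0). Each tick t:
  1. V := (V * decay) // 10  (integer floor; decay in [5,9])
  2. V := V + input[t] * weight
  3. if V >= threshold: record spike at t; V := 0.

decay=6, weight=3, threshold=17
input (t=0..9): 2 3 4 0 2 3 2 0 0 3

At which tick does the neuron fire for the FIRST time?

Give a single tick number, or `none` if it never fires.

t=0: input=2 -> V=6
t=1: input=3 -> V=12
t=2: input=4 -> V=0 FIRE
t=3: input=0 -> V=0
t=4: input=2 -> V=6
t=5: input=3 -> V=12
t=6: input=2 -> V=13
t=7: input=0 -> V=7
t=8: input=0 -> V=4
t=9: input=3 -> V=11

Answer: 2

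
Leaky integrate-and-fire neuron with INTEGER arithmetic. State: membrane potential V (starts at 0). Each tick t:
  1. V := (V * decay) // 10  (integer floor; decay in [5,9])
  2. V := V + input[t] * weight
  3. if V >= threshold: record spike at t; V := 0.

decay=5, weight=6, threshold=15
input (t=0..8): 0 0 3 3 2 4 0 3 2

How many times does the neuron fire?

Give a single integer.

t=0: input=0 -> V=0
t=1: input=0 -> V=0
t=2: input=3 -> V=0 FIRE
t=3: input=3 -> V=0 FIRE
t=4: input=2 -> V=12
t=5: input=4 -> V=0 FIRE
t=6: input=0 -> V=0
t=7: input=3 -> V=0 FIRE
t=8: input=2 -> V=12

Answer: 4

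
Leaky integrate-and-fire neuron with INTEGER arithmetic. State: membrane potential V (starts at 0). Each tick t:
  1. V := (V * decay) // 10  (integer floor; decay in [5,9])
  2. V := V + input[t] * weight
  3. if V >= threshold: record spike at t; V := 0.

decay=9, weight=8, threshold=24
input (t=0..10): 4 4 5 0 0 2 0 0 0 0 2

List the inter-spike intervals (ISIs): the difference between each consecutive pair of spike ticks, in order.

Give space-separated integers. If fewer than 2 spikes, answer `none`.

Answer: 1 1 8

Derivation:
t=0: input=4 -> V=0 FIRE
t=1: input=4 -> V=0 FIRE
t=2: input=5 -> V=0 FIRE
t=3: input=0 -> V=0
t=4: input=0 -> V=0
t=5: input=2 -> V=16
t=6: input=0 -> V=14
t=7: input=0 -> V=12
t=8: input=0 -> V=10
t=9: input=0 -> V=9
t=10: input=2 -> V=0 FIRE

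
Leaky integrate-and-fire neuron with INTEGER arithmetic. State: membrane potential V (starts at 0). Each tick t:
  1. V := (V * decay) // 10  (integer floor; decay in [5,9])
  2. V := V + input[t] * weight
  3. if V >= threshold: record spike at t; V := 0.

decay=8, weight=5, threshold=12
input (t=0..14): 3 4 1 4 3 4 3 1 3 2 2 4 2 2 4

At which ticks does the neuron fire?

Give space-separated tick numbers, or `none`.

Answer: 0 1 3 4 5 6 8 10 11 13 14

Derivation:
t=0: input=3 -> V=0 FIRE
t=1: input=4 -> V=0 FIRE
t=2: input=1 -> V=5
t=3: input=4 -> V=0 FIRE
t=4: input=3 -> V=0 FIRE
t=5: input=4 -> V=0 FIRE
t=6: input=3 -> V=0 FIRE
t=7: input=1 -> V=5
t=8: input=3 -> V=0 FIRE
t=9: input=2 -> V=10
t=10: input=2 -> V=0 FIRE
t=11: input=4 -> V=0 FIRE
t=12: input=2 -> V=10
t=13: input=2 -> V=0 FIRE
t=14: input=4 -> V=0 FIRE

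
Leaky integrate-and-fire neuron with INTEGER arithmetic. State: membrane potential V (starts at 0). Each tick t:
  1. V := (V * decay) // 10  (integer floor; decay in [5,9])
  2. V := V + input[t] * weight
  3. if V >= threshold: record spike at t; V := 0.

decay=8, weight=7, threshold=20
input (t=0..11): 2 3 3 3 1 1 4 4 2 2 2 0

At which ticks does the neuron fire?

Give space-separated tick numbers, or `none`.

Answer: 1 2 3 6 7 9

Derivation:
t=0: input=2 -> V=14
t=1: input=3 -> V=0 FIRE
t=2: input=3 -> V=0 FIRE
t=3: input=3 -> V=0 FIRE
t=4: input=1 -> V=7
t=5: input=1 -> V=12
t=6: input=4 -> V=0 FIRE
t=7: input=4 -> V=0 FIRE
t=8: input=2 -> V=14
t=9: input=2 -> V=0 FIRE
t=10: input=2 -> V=14
t=11: input=0 -> V=11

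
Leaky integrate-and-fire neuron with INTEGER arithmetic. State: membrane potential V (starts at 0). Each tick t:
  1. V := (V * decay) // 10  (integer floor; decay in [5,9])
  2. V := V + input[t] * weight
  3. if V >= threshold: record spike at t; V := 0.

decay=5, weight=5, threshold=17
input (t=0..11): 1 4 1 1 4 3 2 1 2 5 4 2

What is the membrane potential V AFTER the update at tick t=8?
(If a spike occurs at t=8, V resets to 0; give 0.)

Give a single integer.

t=0: input=1 -> V=5
t=1: input=4 -> V=0 FIRE
t=2: input=1 -> V=5
t=3: input=1 -> V=7
t=4: input=4 -> V=0 FIRE
t=5: input=3 -> V=15
t=6: input=2 -> V=0 FIRE
t=7: input=1 -> V=5
t=8: input=2 -> V=12
t=9: input=5 -> V=0 FIRE
t=10: input=4 -> V=0 FIRE
t=11: input=2 -> V=10

Answer: 12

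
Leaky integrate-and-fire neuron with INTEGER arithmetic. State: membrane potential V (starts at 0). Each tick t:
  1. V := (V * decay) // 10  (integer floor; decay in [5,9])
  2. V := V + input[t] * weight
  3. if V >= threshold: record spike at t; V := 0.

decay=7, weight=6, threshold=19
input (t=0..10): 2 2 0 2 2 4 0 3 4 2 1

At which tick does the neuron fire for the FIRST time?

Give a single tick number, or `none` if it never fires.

Answer: 1

Derivation:
t=0: input=2 -> V=12
t=1: input=2 -> V=0 FIRE
t=2: input=0 -> V=0
t=3: input=2 -> V=12
t=4: input=2 -> V=0 FIRE
t=5: input=4 -> V=0 FIRE
t=6: input=0 -> V=0
t=7: input=3 -> V=18
t=8: input=4 -> V=0 FIRE
t=9: input=2 -> V=12
t=10: input=1 -> V=14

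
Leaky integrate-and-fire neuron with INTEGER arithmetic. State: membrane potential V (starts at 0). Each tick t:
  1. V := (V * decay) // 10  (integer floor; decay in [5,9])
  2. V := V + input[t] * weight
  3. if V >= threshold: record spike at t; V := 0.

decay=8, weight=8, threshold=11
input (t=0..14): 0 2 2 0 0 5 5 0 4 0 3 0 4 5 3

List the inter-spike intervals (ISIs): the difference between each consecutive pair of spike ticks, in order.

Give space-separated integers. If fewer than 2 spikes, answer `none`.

t=0: input=0 -> V=0
t=1: input=2 -> V=0 FIRE
t=2: input=2 -> V=0 FIRE
t=3: input=0 -> V=0
t=4: input=0 -> V=0
t=5: input=5 -> V=0 FIRE
t=6: input=5 -> V=0 FIRE
t=7: input=0 -> V=0
t=8: input=4 -> V=0 FIRE
t=9: input=0 -> V=0
t=10: input=3 -> V=0 FIRE
t=11: input=0 -> V=0
t=12: input=4 -> V=0 FIRE
t=13: input=5 -> V=0 FIRE
t=14: input=3 -> V=0 FIRE

Answer: 1 3 1 2 2 2 1 1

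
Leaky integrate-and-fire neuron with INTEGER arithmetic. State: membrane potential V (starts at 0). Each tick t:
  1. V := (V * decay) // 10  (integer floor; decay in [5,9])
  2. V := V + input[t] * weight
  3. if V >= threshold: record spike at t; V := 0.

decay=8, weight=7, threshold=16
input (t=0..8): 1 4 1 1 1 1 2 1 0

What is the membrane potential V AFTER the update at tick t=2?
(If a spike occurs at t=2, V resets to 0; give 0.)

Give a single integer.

Answer: 7

Derivation:
t=0: input=1 -> V=7
t=1: input=4 -> V=0 FIRE
t=2: input=1 -> V=7
t=3: input=1 -> V=12
t=4: input=1 -> V=0 FIRE
t=5: input=1 -> V=7
t=6: input=2 -> V=0 FIRE
t=7: input=1 -> V=7
t=8: input=0 -> V=5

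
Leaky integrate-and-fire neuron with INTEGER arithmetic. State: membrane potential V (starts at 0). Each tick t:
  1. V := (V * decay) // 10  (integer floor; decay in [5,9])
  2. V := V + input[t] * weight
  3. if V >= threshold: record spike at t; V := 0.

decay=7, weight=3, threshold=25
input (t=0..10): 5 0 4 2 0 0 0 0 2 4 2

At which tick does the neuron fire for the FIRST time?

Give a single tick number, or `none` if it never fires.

t=0: input=5 -> V=15
t=1: input=0 -> V=10
t=2: input=4 -> V=19
t=3: input=2 -> V=19
t=4: input=0 -> V=13
t=5: input=0 -> V=9
t=6: input=0 -> V=6
t=7: input=0 -> V=4
t=8: input=2 -> V=8
t=9: input=4 -> V=17
t=10: input=2 -> V=17

Answer: none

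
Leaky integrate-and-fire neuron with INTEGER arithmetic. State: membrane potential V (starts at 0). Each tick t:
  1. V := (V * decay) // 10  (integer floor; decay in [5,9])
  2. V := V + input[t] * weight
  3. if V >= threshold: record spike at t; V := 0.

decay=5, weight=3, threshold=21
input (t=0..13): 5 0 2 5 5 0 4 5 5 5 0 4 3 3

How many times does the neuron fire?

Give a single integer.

t=0: input=5 -> V=15
t=1: input=0 -> V=7
t=2: input=2 -> V=9
t=3: input=5 -> V=19
t=4: input=5 -> V=0 FIRE
t=5: input=0 -> V=0
t=6: input=4 -> V=12
t=7: input=5 -> V=0 FIRE
t=8: input=5 -> V=15
t=9: input=5 -> V=0 FIRE
t=10: input=0 -> V=0
t=11: input=4 -> V=12
t=12: input=3 -> V=15
t=13: input=3 -> V=16

Answer: 3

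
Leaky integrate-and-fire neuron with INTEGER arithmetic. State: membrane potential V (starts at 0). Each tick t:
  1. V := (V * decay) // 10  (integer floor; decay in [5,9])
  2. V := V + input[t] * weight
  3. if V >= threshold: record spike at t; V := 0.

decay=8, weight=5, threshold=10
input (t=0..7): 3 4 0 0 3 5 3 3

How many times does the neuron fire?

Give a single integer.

t=0: input=3 -> V=0 FIRE
t=1: input=4 -> V=0 FIRE
t=2: input=0 -> V=0
t=3: input=0 -> V=0
t=4: input=3 -> V=0 FIRE
t=5: input=5 -> V=0 FIRE
t=6: input=3 -> V=0 FIRE
t=7: input=3 -> V=0 FIRE

Answer: 6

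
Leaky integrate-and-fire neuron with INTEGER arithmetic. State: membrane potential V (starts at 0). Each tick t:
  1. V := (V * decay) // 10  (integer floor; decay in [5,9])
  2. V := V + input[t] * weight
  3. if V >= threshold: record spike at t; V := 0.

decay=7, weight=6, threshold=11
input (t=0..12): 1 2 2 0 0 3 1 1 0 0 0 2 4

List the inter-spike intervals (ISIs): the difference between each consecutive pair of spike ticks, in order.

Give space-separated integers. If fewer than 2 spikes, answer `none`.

Answer: 1 3 6 1

Derivation:
t=0: input=1 -> V=6
t=1: input=2 -> V=0 FIRE
t=2: input=2 -> V=0 FIRE
t=3: input=0 -> V=0
t=4: input=0 -> V=0
t=5: input=3 -> V=0 FIRE
t=6: input=1 -> V=6
t=7: input=1 -> V=10
t=8: input=0 -> V=7
t=9: input=0 -> V=4
t=10: input=0 -> V=2
t=11: input=2 -> V=0 FIRE
t=12: input=4 -> V=0 FIRE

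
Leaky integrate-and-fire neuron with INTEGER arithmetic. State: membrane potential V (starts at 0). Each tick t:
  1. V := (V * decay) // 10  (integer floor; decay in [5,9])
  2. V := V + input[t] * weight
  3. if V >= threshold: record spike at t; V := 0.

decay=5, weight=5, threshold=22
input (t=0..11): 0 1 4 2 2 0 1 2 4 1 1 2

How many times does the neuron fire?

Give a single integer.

t=0: input=0 -> V=0
t=1: input=1 -> V=5
t=2: input=4 -> V=0 FIRE
t=3: input=2 -> V=10
t=4: input=2 -> V=15
t=5: input=0 -> V=7
t=6: input=1 -> V=8
t=7: input=2 -> V=14
t=8: input=4 -> V=0 FIRE
t=9: input=1 -> V=5
t=10: input=1 -> V=7
t=11: input=2 -> V=13

Answer: 2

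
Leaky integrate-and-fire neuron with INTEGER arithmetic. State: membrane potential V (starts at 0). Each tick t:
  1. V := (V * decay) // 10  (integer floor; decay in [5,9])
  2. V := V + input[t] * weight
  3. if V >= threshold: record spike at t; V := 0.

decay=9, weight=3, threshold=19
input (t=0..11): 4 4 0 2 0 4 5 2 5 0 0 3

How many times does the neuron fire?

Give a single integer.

t=0: input=4 -> V=12
t=1: input=4 -> V=0 FIRE
t=2: input=0 -> V=0
t=3: input=2 -> V=6
t=4: input=0 -> V=5
t=5: input=4 -> V=16
t=6: input=5 -> V=0 FIRE
t=7: input=2 -> V=6
t=8: input=5 -> V=0 FIRE
t=9: input=0 -> V=0
t=10: input=0 -> V=0
t=11: input=3 -> V=9

Answer: 3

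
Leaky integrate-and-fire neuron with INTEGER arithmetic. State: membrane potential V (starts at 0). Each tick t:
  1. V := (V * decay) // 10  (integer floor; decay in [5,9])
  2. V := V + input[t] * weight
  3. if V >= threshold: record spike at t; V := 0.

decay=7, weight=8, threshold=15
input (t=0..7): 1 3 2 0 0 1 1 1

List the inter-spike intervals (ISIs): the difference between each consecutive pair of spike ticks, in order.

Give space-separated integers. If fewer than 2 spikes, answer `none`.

t=0: input=1 -> V=8
t=1: input=3 -> V=0 FIRE
t=2: input=2 -> V=0 FIRE
t=3: input=0 -> V=0
t=4: input=0 -> V=0
t=5: input=1 -> V=8
t=6: input=1 -> V=13
t=7: input=1 -> V=0 FIRE

Answer: 1 5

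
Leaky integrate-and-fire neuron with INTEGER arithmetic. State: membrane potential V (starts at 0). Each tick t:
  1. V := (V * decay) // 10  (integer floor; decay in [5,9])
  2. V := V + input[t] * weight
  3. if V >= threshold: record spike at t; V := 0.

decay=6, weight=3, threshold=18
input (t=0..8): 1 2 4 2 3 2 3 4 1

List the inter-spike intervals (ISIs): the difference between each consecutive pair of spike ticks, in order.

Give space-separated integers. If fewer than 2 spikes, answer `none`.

t=0: input=1 -> V=3
t=1: input=2 -> V=7
t=2: input=4 -> V=16
t=3: input=2 -> V=15
t=4: input=3 -> V=0 FIRE
t=5: input=2 -> V=6
t=6: input=3 -> V=12
t=7: input=4 -> V=0 FIRE
t=8: input=1 -> V=3

Answer: 3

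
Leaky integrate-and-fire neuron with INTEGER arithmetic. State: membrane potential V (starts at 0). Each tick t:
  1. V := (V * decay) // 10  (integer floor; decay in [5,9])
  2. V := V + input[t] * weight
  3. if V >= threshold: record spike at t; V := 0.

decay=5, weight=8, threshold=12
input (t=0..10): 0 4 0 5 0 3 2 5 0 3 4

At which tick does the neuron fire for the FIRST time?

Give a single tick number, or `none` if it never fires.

Answer: 1

Derivation:
t=0: input=0 -> V=0
t=1: input=4 -> V=0 FIRE
t=2: input=0 -> V=0
t=3: input=5 -> V=0 FIRE
t=4: input=0 -> V=0
t=5: input=3 -> V=0 FIRE
t=6: input=2 -> V=0 FIRE
t=7: input=5 -> V=0 FIRE
t=8: input=0 -> V=0
t=9: input=3 -> V=0 FIRE
t=10: input=4 -> V=0 FIRE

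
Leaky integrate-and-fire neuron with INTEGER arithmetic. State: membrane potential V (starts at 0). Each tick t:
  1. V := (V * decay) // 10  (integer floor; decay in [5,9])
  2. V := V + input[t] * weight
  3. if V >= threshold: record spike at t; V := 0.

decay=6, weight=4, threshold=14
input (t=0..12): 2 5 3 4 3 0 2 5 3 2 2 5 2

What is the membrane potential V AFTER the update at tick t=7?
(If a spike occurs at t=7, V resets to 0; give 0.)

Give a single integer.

t=0: input=2 -> V=8
t=1: input=5 -> V=0 FIRE
t=2: input=3 -> V=12
t=3: input=4 -> V=0 FIRE
t=4: input=3 -> V=12
t=5: input=0 -> V=7
t=6: input=2 -> V=12
t=7: input=5 -> V=0 FIRE
t=8: input=3 -> V=12
t=9: input=2 -> V=0 FIRE
t=10: input=2 -> V=8
t=11: input=5 -> V=0 FIRE
t=12: input=2 -> V=8

Answer: 0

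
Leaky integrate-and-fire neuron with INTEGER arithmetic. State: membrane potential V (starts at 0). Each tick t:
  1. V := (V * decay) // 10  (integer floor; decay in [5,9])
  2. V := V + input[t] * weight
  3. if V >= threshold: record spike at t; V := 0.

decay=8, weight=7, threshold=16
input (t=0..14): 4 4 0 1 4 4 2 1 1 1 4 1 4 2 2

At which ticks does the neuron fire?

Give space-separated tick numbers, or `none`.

t=0: input=4 -> V=0 FIRE
t=1: input=4 -> V=0 FIRE
t=2: input=0 -> V=0
t=3: input=1 -> V=7
t=4: input=4 -> V=0 FIRE
t=5: input=4 -> V=0 FIRE
t=6: input=2 -> V=14
t=7: input=1 -> V=0 FIRE
t=8: input=1 -> V=7
t=9: input=1 -> V=12
t=10: input=4 -> V=0 FIRE
t=11: input=1 -> V=7
t=12: input=4 -> V=0 FIRE
t=13: input=2 -> V=14
t=14: input=2 -> V=0 FIRE

Answer: 0 1 4 5 7 10 12 14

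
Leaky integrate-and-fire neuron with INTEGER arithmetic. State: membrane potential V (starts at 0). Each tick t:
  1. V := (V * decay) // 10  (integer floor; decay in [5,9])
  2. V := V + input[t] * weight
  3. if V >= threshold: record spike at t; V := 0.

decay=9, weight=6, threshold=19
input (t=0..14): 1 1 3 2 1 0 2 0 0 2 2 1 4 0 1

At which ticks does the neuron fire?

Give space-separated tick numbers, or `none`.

Answer: 2 6 10 12

Derivation:
t=0: input=1 -> V=6
t=1: input=1 -> V=11
t=2: input=3 -> V=0 FIRE
t=3: input=2 -> V=12
t=4: input=1 -> V=16
t=5: input=0 -> V=14
t=6: input=2 -> V=0 FIRE
t=7: input=0 -> V=0
t=8: input=0 -> V=0
t=9: input=2 -> V=12
t=10: input=2 -> V=0 FIRE
t=11: input=1 -> V=6
t=12: input=4 -> V=0 FIRE
t=13: input=0 -> V=0
t=14: input=1 -> V=6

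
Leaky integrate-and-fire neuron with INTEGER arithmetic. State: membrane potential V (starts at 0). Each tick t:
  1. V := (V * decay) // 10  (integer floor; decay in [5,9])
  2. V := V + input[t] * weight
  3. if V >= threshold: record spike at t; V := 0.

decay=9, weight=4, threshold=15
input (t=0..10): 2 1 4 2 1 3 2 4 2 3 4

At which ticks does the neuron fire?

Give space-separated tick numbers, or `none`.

t=0: input=2 -> V=8
t=1: input=1 -> V=11
t=2: input=4 -> V=0 FIRE
t=3: input=2 -> V=8
t=4: input=1 -> V=11
t=5: input=3 -> V=0 FIRE
t=6: input=2 -> V=8
t=7: input=4 -> V=0 FIRE
t=8: input=2 -> V=8
t=9: input=3 -> V=0 FIRE
t=10: input=4 -> V=0 FIRE

Answer: 2 5 7 9 10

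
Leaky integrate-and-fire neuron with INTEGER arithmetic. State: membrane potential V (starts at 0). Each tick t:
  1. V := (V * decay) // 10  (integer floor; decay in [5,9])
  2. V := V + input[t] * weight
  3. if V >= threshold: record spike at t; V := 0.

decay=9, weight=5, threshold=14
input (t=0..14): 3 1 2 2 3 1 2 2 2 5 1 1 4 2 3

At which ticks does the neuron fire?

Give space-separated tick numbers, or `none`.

Answer: 0 2 4 6 8 9 12 14

Derivation:
t=0: input=3 -> V=0 FIRE
t=1: input=1 -> V=5
t=2: input=2 -> V=0 FIRE
t=3: input=2 -> V=10
t=4: input=3 -> V=0 FIRE
t=5: input=1 -> V=5
t=6: input=2 -> V=0 FIRE
t=7: input=2 -> V=10
t=8: input=2 -> V=0 FIRE
t=9: input=5 -> V=0 FIRE
t=10: input=1 -> V=5
t=11: input=1 -> V=9
t=12: input=4 -> V=0 FIRE
t=13: input=2 -> V=10
t=14: input=3 -> V=0 FIRE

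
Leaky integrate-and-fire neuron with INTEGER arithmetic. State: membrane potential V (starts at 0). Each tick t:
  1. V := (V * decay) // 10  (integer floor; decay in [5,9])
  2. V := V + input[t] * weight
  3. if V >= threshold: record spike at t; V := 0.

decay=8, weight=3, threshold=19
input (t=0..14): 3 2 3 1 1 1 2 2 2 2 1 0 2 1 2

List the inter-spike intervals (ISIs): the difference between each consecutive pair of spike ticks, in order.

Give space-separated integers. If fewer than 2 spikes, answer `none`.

Answer: 7

Derivation:
t=0: input=3 -> V=9
t=1: input=2 -> V=13
t=2: input=3 -> V=0 FIRE
t=3: input=1 -> V=3
t=4: input=1 -> V=5
t=5: input=1 -> V=7
t=6: input=2 -> V=11
t=7: input=2 -> V=14
t=8: input=2 -> V=17
t=9: input=2 -> V=0 FIRE
t=10: input=1 -> V=3
t=11: input=0 -> V=2
t=12: input=2 -> V=7
t=13: input=1 -> V=8
t=14: input=2 -> V=12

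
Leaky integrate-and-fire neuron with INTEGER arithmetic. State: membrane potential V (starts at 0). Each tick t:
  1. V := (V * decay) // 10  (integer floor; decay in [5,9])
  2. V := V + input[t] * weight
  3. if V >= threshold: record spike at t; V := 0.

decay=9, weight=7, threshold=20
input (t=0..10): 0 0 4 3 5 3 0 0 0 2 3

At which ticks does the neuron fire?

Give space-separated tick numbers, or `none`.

Answer: 2 3 4 5 10

Derivation:
t=0: input=0 -> V=0
t=1: input=0 -> V=0
t=2: input=4 -> V=0 FIRE
t=3: input=3 -> V=0 FIRE
t=4: input=5 -> V=0 FIRE
t=5: input=3 -> V=0 FIRE
t=6: input=0 -> V=0
t=7: input=0 -> V=0
t=8: input=0 -> V=0
t=9: input=2 -> V=14
t=10: input=3 -> V=0 FIRE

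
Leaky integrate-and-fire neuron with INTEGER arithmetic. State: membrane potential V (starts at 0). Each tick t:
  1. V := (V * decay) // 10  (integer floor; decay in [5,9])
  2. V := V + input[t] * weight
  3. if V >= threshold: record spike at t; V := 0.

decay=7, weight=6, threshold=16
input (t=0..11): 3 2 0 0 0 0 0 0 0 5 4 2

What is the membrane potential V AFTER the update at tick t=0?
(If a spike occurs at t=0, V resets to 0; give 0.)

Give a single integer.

Answer: 0

Derivation:
t=0: input=3 -> V=0 FIRE
t=1: input=2 -> V=12
t=2: input=0 -> V=8
t=3: input=0 -> V=5
t=4: input=0 -> V=3
t=5: input=0 -> V=2
t=6: input=0 -> V=1
t=7: input=0 -> V=0
t=8: input=0 -> V=0
t=9: input=5 -> V=0 FIRE
t=10: input=4 -> V=0 FIRE
t=11: input=2 -> V=12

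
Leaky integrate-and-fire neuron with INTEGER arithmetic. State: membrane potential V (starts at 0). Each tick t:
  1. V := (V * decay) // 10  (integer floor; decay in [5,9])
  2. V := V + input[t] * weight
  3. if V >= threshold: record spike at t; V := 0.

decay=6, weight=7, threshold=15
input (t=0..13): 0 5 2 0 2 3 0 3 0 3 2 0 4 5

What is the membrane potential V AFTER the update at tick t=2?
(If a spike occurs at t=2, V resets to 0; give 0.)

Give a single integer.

t=0: input=0 -> V=0
t=1: input=5 -> V=0 FIRE
t=2: input=2 -> V=14
t=3: input=0 -> V=8
t=4: input=2 -> V=0 FIRE
t=5: input=3 -> V=0 FIRE
t=6: input=0 -> V=0
t=7: input=3 -> V=0 FIRE
t=8: input=0 -> V=0
t=9: input=3 -> V=0 FIRE
t=10: input=2 -> V=14
t=11: input=0 -> V=8
t=12: input=4 -> V=0 FIRE
t=13: input=5 -> V=0 FIRE

Answer: 14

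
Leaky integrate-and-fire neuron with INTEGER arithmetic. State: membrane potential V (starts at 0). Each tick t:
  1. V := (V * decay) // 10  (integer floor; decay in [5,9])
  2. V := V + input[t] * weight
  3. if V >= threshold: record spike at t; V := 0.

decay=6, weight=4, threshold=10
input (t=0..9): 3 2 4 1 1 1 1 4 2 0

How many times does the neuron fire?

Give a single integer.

Answer: 3

Derivation:
t=0: input=3 -> V=0 FIRE
t=1: input=2 -> V=8
t=2: input=4 -> V=0 FIRE
t=3: input=1 -> V=4
t=4: input=1 -> V=6
t=5: input=1 -> V=7
t=6: input=1 -> V=8
t=7: input=4 -> V=0 FIRE
t=8: input=2 -> V=8
t=9: input=0 -> V=4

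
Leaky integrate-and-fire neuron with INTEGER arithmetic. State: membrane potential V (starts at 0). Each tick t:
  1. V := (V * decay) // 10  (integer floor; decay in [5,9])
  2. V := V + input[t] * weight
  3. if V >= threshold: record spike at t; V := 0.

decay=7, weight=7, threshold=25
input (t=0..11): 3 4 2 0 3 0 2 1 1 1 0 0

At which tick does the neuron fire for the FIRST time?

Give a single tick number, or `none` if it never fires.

Answer: 1

Derivation:
t=0: input=3 -> V=21
t=1: input=4 -> V=0 FIRE
t=2: input=2 -> V=14
t=3: input=0 -> V=9
t=4: input=3 -> V=0 FIRE
t=5: input=0 -> V=0
t=6: input=2 -> V=14
t=7: input=1 -> V=16
t=8: input=1 -> V=18
t=9: input=1 -> V=19
t=10: input=0 -> V=13
t=11: input=0 -> V=9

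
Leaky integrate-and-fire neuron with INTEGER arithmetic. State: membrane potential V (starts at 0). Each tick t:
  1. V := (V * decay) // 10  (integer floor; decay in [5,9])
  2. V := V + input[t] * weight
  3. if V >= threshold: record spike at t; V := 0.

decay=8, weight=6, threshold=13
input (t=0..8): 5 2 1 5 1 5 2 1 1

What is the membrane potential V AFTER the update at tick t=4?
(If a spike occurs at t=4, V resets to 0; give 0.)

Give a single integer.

t=0: input=5 -> V=0 FIRE
t=1: input=2 -> V=12
t=2: input=1 -> V=0 FIRE
t=3: input=5 -> V=0 FIRE
t=4: input=1 -> V=6
t=5: input=5 -> V=0 FIRE
t=6: input=2 -> V=12
t=7: input=1 -> V=0 FIRE
t=8: input=1 -> V=6

Answer: 6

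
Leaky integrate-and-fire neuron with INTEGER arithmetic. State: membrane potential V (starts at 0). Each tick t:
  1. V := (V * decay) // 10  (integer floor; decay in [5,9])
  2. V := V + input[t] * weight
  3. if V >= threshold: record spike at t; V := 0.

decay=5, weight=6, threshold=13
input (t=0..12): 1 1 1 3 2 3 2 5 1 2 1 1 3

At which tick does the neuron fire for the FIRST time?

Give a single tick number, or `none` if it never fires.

t=0: input=1 -> V=6
t=1: input=1 -> V=9
t=2: input=1 -> V=10
t=3: input=3 -> V=0 FIRE
t=4: input=2 -> V=12
t=5: input=3 -> V=0 FIRE
t=6: input=2 -> V=12
t=7: input=5 -> V=0 FIRE
t=8: input=1 -> V=6
t=9: input=2 -> V=0 FIRE
t=10: input=1 -> V=6
t=11: input=1 -> V=9
t=12: input=3 -> V=0 FIRE

Answer: 3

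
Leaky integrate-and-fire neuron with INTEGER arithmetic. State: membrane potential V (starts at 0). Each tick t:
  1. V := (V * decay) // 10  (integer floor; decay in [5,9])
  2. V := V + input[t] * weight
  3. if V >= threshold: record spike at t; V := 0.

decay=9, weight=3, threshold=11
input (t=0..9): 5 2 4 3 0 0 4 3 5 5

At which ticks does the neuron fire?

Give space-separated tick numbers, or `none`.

Answer: 0 2 6 8 9

Derivation:
t=0: input=5 -> V=0 FIRE
t=1: input=2 -> V=6
t=2: input=4 -> V=0 FIRE
t=3: input=3 -> V=9
t=4: input=0 -> V=8
t=5: input=0 -> V=7
t=6: input=4 -> V=0 FIRE
t=7: input=3 -> V=9
t=8: input=5 -> V=0 FIRE
t=9: input=5 -> V=0 FIRE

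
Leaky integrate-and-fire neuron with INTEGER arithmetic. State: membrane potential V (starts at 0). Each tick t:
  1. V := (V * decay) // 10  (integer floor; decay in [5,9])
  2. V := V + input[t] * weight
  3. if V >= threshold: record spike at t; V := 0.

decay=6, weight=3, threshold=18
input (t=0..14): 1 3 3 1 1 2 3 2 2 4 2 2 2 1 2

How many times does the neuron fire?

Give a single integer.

t=0: input=1 -> V=3
t=1: input=3 -> V=10
t=2: input=3 -> V=15
t=3: input=1 -> V=12
t=4: input=1 -> V=10
t=5: input=2 -> V=12
t=6: input=3 -> V=16
t=7: input=2 -> V=15
t=8: input=2 -> V=15
t=9: input=4 -> V=0 FIRE
t=10: input=2 -> V=6
t=11: input=2 -> V=9
t=12: input=2 -> V=11
t=13: input=1 -> V=9
t=14: input=2 -> V=11

Answer: 1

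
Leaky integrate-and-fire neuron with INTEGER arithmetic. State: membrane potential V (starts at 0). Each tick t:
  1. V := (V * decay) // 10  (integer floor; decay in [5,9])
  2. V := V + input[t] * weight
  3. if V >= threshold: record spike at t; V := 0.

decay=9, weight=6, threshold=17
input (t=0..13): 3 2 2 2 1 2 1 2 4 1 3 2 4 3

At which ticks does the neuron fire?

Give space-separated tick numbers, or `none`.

t=0: input=3 -> V=0 FIRE
t=1: input=2 -> V=12
t=2: input=2 -> V=0 FIRE
t=3: input=2 -> V=12
t=4: input=1 -> V=16
t=5: input=2 -> V=0 FIRE
t=6: input=1 -> V=6
t=7: input=2 -> V=0 FIRE
t=8: input=4 -> V=0 FIRE
t=9: input=1 -> V=6
t=10: input=3 -> V=0 FIRE
t=11: input=2 -> V=12
t=12: input=4 -> V=0 FIRE
t=13: input=3 -> V=0 FIRE

Answer: 0 2 5 7 8 10 12 13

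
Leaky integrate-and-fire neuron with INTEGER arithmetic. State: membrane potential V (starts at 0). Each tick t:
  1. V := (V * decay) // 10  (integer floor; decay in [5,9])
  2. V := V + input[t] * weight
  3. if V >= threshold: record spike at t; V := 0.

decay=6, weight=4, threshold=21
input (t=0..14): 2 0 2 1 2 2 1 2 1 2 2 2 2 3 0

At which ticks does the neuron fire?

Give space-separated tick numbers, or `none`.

Answer: 13

Derivation:
t=0: input=2 -> V=8
t=1: input=0 -> V=4
t=2: input=2 -> V=10
t=3: input=1 -> V=10
t=4: input=2 -> V=14
t=5: input=2 -> V=16
t=6: input=1 -> V=13
t=7: input=2 -> V=15
t=8: input=1 -> V=13
t=9: input=2 -> V=15
t=10: input=2 -> V=17
t=11: input=2 -> V=18
t=12: input=2 -> V=18
t=13: input=3 -> V=0 FIRE
t=14: input=0 -> V=0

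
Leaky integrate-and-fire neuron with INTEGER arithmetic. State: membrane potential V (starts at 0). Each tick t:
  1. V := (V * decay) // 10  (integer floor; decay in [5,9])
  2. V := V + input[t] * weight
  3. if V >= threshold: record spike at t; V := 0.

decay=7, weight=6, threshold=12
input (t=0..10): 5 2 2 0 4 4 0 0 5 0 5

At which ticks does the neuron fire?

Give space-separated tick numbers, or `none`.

t=0: input=5 -> V=0 FIRE
t=1: input=2 -> V=0 FIRE
t=2: input=2 -> V=0 FIRE
t=3: input=0 -> V=0
t=4: input=4 -> V=0 FIRE
t=5: input=4 -> V=0 FIRE
t=6: input=0 -> V=0
t=7: input=0 -> V=0
t=8: input=5 -> V=0 FIRE
t=9: input=0 -> V=0
t=10: input=5 -> V=0 FIRE

Answer: 0 1 2 4 5 8 10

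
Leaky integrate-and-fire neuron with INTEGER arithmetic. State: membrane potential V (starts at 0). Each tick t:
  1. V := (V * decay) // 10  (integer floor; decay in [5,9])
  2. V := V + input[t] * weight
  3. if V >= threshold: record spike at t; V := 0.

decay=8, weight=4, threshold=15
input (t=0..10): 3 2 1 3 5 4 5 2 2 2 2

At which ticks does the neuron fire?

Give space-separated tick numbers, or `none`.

t=0: input=3 -> V=12
t=1: input=2 -> V=0 FIRE
t=2: input=1 -> V=4
t=3: input=3 -> V=0 FIRE
t=4: input=5 -> V=0 FIRE
t=5: input=4 -> V=0 FIRE
t=6: input=5 -> V=0 FIRE
t=7: input=2 -> V=8
t=8: input=2 -> V=14
t=9: input=2 -> V=0 FIRE
t=10: input=2 -> V=8

Answer: 1 3 4 5 6 9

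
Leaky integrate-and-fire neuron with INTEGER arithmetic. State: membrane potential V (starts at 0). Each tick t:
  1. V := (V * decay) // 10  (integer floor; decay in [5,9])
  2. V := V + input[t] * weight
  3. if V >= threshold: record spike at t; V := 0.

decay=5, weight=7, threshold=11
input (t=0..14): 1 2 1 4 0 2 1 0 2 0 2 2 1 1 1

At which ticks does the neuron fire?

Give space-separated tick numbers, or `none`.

Answer: 1 3 5 8 10 11 14

Derivation:
t=0: input=1 -> V=7
t=1: input=2 -> V=0 FIRE
t=2: input=1 -> V=7
t=3: input=4 -> V=0 FIRE
t=4: input=0 -> V=0
t=5: input=2 -> V=0 FIRE
t=6: input=1 -> V=7
t=7: input=0 -> V=3
t=8: input=2 -> V=0 FIRE
t=9: input=0 -> V=0
t=10: input=2 -> V=0 FIRE
t=11: input=2 -> V=0 FIRE
t=12: input=1 -> V=7
t=13: input=1 -> V=10
t=14: input=1 -> V=0 FIRE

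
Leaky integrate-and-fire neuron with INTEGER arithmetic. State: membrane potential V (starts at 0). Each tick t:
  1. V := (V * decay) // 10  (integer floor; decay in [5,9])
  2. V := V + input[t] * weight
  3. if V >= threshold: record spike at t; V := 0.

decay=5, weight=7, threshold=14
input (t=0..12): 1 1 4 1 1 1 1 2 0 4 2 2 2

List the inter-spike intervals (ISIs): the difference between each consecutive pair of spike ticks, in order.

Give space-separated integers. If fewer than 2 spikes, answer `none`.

Answer: 5 2 1 1 1

Derivation:
t=0: input=1 -> V=7
t=1: input=1 -> V=10
t=2: input=4 -> V=0 FIRE
t=3: input=1 -> V=7
t=4: input=1 -> V=10
t=5: input=1 -> V=12
t=6: input=1 -> V=13
t=7: input=2 -> V=0 FIRE
t=8: input=0 -> V=0
t=9: input=4 -> V=0 FIRE
t=10: input=2 -> V=0 FIRE
t=11: input=2 -> V=0 FIRE
t=12: input=2 -> V=0 FIRE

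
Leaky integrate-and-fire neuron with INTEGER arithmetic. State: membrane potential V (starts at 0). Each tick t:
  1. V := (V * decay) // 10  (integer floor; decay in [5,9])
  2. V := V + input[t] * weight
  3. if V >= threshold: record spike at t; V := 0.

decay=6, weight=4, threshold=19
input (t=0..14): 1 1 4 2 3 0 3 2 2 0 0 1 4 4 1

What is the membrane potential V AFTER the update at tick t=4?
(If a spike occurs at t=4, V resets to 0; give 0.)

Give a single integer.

Answer: 16

Derivation:
t=0: input=1 -> V=4
t=1: input=1 -> V=6
t=2: input=4 -> V=0 FIRE
t=3: input=2 -> V=8
t=4: input=3 -> V=16
t=5: input=0 -> V=9
t=6: input=3 -> V=17
t=7: input=2 -> V=18
t=8: input=2 -> V=18
t=9: input=0 -> V=10
t=10: input=0 -> V=6
t=11: input=1 -> V=7
t=12: input=4 -> V=0 FIRE
t=13: input=4 -> V=16
t=14: input=1 -> V=13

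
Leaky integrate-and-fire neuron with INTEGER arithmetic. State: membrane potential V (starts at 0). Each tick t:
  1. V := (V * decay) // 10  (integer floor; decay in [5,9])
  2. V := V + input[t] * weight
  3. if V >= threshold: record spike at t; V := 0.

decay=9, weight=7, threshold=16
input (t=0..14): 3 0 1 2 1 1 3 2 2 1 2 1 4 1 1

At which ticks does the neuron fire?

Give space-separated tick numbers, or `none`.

t=0: input=3 -> V=0 FIRE
t=1: input=0 -> V=0
t=2: input=1 -> V=7
t=3: input=2 -> V=0 FIRE
t=4: input=1 -> V=7
t=5: input=1 -> V=13
t=6: input=3 -> V=0 FIRE
t=7: input=2 -> V=14
t=8: input=2 -> V=0 FIRE
t=9: input=1 -> V=7
t=10: input=2 -> V=0 FIRE
t=11: input=1 -> V=7
t=12: input=4 -> V=0 FIRE
t=13: input=1 -> V=7
t=14: input=1 -> V=13

Answer: 0 3 6 8 10 12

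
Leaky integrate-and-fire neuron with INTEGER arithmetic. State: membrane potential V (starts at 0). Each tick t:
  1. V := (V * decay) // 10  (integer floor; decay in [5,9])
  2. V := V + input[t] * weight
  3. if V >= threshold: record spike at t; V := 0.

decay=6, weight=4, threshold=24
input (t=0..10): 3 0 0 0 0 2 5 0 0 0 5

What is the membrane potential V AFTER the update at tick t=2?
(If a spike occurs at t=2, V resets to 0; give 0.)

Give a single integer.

Answer: 4

Derivation:
t=0: input=3 -> V=12
t=1: input=0 -> V=7
t=2: input=0 -> V=4
t=3: input=0 -> V=2
t=4: input=0 -> V=1
t=5: input=2 -> V=8
t=6: input=5 -> V=0 FIRE
t=7: input=0 -> V=0
t=8: input=0 -> V=0
t=9: input=0 -> V=0
t=10: input=5 -> V=20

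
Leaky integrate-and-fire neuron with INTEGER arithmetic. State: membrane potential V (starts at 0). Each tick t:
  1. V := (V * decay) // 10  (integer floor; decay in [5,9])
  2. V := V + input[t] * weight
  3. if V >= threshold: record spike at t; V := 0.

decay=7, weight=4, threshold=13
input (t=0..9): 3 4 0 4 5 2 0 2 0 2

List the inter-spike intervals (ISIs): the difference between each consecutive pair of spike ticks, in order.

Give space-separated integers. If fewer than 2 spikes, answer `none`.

Answer: 2 1

Derivation:
t=0: input=3 -> V=12
t=1: input=4 -> V=0 FIRE
t=2: input=0 -> V=0
t=3: input=4 -> V=0 FIRE
t=4: input=5 -> V=0 FIRE
t=5: input=2 -> V=8
t=6: input=0 -> V=5
t=7: input=2 -> V=11
t=8: input=0 -> V=7
t=9: input=2 -> V=12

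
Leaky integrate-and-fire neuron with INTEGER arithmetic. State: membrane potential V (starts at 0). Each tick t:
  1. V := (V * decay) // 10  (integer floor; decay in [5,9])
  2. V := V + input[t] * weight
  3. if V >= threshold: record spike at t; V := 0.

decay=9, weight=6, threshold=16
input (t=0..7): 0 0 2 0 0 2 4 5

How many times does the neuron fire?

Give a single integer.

t=0: input=0 -> V=0
t=1: input=0 -> V=0
t=2: input=2 -> V=12
t=3: input=0 -> V=10
t=4: input=0 -> V=9
t=5: input=2 -> V=0 FIRE
t=6: input=4 -> V=0 FIRE
t=7: input=5 -> V=0 FIRE

Answer: 3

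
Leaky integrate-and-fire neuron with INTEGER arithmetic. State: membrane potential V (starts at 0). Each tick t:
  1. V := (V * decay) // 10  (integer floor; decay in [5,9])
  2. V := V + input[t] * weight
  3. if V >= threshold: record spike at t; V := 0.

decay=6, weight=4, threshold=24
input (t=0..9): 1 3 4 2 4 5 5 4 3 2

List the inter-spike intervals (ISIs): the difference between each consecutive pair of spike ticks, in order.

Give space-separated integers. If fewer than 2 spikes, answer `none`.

Answer: 3 2

Derivation:
t=0: input=1 -> V=4
t=1: input=3 -> V=14
t=2: input=4 -> V=0 FIRE
t=3: input=2 -> V=8
t=4: input=4 -> V=20
t=5: input=5 -> V=0 FIRE
t=6: input=5 -> V=20
t=7: input=4 -> V=0 FIRE
t=8: input=3 -> V=12
t=9: input=2 -> V=15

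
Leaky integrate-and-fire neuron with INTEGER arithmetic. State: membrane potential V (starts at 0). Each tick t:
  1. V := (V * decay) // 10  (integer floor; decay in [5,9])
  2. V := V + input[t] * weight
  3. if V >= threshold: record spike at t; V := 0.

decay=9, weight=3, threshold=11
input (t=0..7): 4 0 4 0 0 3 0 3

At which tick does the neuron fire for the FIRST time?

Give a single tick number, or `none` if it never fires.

t=0: input=4 -> V=0 FIRE
t=1: input=0 -> V=0
t=2: input=4 -> V=0 FIRE
t=3: input=0 -> V=0
t=4: input=0 -> V=0
t=5: input=3 -> V=9
t=6: input=0 -> V=8
t=7: input=3 -> V=0 FIRE

Answer: 0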